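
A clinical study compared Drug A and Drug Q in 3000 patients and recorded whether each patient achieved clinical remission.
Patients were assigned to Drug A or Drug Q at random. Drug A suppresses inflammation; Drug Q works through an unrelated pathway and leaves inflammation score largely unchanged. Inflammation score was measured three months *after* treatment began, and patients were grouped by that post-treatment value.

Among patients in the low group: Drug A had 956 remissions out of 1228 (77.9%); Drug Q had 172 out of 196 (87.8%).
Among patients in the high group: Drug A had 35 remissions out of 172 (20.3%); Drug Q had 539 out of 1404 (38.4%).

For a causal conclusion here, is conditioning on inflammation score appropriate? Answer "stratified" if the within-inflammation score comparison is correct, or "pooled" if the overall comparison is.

pooled

Inflammation score lies on the pathway drug → inflammation score → outcome, so adjusting for it blocks the indirect effect. For the total causal effect of drug, use the unadjusted pooled rates.
Pooled: Drug A 70.8% vs Drug Q 44.4%; Drug A is higher overall.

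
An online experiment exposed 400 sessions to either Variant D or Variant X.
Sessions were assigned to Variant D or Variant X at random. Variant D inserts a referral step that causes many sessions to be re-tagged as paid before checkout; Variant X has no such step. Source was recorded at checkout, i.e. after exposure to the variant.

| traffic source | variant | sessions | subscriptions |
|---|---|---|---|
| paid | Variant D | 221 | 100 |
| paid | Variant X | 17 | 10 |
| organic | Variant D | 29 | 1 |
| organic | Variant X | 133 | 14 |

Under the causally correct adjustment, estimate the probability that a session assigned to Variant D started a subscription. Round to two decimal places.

0.40

The stratified and pooled comparisons disagree (Variant X wins within each traffic source; Variant D wins overall), so the answer turns on the causal role of traffic source.
Because the variant influences traffic source, traffic source is a post-treatment mediator, not a confounder. Stratifying on it would bias the estimate; the causal effect is the crude pooled difference.
So P(outcome | do(Variant D)) is just the pooled rate for Variant D: 101/250 = 0.404.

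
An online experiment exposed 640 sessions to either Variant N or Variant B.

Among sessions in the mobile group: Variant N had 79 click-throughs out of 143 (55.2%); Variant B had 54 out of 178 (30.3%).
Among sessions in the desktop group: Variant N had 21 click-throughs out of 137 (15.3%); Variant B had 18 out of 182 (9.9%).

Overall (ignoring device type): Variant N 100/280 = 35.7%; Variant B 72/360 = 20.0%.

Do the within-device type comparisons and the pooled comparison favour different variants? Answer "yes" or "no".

no

Within each device type level (mobile 55.2% vs 30.3%; desktop 15.3% vs 9.9%), Variant N has the higher rate every time. Pooled: 35.7% vs 20.0% — Variant N has the higher rate overall. They agree.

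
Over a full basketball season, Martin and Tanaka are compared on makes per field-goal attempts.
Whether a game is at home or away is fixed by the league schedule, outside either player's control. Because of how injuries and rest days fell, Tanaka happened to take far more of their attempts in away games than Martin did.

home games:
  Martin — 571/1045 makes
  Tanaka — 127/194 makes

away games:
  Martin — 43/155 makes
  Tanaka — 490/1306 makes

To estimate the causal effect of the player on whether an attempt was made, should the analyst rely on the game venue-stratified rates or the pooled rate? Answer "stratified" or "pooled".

stratified

Nothing the player does changes game venue; the imbalance is an allocation artefact. With game venue also predicting the outcome, the pooled figure is confounded, and the within-stratum comparison is the causal one.
Within each level — home games: 54.6% vs 65.5%; away games: 27.7% vs 37.5% — Tanaka is higher every time.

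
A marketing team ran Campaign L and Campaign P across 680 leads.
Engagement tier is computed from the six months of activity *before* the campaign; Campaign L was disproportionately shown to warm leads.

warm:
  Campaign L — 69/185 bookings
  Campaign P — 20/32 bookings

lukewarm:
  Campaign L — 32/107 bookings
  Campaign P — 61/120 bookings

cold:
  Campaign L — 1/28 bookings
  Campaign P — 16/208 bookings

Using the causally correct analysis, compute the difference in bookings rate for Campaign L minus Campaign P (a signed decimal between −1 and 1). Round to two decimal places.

Campaign P is higher inside every engagement tier stratum but Campaign L is higher in aggregate. Whether to stratify depends on how engagement tier relates to the campaign.
Nothing the campaign does changes engagement tier; the imbalance is an allocation artefact. With engagement tier also predicting the outcome, the pooled figure is confounded, and the within-stratum comparison is the causal one.
Adjusting over the population distribution of engagement tier: 0.319·(0.373−0.625) + 0.334·(0.299−0.508) + 0.347·(0.036−0.077) = -0.165.

-0.16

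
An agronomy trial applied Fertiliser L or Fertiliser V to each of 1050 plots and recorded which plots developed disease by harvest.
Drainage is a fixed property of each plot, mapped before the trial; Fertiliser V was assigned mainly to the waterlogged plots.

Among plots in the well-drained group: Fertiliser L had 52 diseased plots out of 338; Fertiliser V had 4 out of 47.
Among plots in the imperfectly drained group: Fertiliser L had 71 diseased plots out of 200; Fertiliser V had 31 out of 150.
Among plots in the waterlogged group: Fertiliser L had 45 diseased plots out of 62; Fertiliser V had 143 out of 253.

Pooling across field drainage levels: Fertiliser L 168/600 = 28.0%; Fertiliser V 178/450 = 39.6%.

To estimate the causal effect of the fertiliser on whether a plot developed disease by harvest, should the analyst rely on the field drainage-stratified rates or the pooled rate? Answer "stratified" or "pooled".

Fertiliser V is lower inside every field drainage stratum but Fertiliser L is lower in aggregate. Whether to stratify depends on how field drainage relates to the fertiliser.
The imbalance in field drainage arose from how plots were allocated, not from anything the fertiliser did; and field drainage independently affects the outcome. The pooled gap is confounded — condition on field drainage.
Within each level — well-drained: 15.4% vs 8.5%; imperfectly drained: 35.5% vs 20.7%; waterlogged: 72.6% vs 56.5% — Fertiliser V is lower every time.

stratified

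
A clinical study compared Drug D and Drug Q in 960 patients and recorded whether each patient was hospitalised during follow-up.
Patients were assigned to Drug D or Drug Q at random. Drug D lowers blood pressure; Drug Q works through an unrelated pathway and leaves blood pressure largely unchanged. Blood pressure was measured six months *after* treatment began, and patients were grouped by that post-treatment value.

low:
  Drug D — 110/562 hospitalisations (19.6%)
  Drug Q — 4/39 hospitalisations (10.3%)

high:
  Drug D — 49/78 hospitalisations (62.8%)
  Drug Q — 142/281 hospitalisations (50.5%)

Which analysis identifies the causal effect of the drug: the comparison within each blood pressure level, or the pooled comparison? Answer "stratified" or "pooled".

Within every blood pressure level Drug Q has the lower rate, yet pooled Drug D does — Simpson's reversal.
Because the drug influences blood pressure, blood pressure is a post-treatment mediator, not a confounder. Stratifying on it would bias the estimate; the causal effect is the crude pooled difference.
Pooled: Drug D 24.8% vs Drug Q 45.6%; Drug D is lower overall.

pooled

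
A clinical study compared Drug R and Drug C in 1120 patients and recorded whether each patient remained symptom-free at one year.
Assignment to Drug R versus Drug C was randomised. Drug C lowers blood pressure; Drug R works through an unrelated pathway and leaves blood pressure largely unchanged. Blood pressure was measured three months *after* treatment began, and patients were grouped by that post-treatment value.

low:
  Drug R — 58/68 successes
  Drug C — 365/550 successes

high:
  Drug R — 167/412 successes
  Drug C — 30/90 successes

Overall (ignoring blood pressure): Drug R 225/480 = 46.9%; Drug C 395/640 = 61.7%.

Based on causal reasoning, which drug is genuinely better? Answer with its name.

The distribution of blood pressure is itself part of what the drug does — it is an intermediate outcome. Holding it fixed would remove that part of the effect; the total effect is the pooled difference.
Pooled: Drug R 46.9% vs Drug C 61.7%; Drug C is higher overall.

Drug C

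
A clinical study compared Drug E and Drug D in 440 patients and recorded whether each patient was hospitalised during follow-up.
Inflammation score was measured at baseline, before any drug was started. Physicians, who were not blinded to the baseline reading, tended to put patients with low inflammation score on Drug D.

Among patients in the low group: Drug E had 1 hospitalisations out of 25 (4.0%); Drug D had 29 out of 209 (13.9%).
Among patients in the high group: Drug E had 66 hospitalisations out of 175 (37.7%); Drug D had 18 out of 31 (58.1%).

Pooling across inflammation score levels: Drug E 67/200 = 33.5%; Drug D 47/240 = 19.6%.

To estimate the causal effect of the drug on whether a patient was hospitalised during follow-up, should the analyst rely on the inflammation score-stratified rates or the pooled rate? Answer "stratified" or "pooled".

stratified

Drug E is lower inside every inflammation score stratum but Drug D is lower in aggregate. Whether to stratify depends on how inflammation score relates to the drug.
Inflammation score satisfies the back-door criterion: it is not a descendant of the drug, and it blocks the spurious path from drug to outcome. Adjusting for it (i.e., using the within-inflammation score rates) gives the causal effect.
Within each level — low: 4.0% vs 13.9%; high: 37.7% vs 58.1% — Drug E is lower every time.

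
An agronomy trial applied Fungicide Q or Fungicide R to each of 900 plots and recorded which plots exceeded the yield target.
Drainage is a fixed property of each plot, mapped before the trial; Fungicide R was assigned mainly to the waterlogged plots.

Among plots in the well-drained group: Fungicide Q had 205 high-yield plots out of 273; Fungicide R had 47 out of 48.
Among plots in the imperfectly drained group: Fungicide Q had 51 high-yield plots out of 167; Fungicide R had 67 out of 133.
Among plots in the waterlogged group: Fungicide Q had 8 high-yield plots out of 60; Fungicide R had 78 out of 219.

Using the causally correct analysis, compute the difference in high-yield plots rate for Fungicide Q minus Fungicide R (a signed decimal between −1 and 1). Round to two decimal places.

-0.22

The imbalance in field drainage arose from how plots were allocated, not from anything the fungicide did; and field drainage independently affects the outcome. The pooled gap is confounded — condition on field drainage.
Adjusting over the population distribution of field drainage: 0.357·(0.751−0.979) + 0.333·(0.305−0.504) + 0.310·(0.133−0.356) = -0.217.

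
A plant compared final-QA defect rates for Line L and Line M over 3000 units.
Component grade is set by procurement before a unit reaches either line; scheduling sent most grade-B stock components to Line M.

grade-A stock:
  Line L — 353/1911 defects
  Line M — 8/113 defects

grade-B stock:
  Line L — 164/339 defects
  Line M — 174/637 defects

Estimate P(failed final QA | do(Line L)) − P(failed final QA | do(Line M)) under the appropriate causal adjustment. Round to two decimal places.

Since component grade is a pre-existing factor (not a product of the line) and it affects the outcome on its own, it is a confounder. The stratified rates, not the pooled rate, identify the causal effect.
Adjusting over the population distribution of component grade: 0.675·(0.185−0.071) + 0.325·(0.484−0.273) = +0.145.

+0.15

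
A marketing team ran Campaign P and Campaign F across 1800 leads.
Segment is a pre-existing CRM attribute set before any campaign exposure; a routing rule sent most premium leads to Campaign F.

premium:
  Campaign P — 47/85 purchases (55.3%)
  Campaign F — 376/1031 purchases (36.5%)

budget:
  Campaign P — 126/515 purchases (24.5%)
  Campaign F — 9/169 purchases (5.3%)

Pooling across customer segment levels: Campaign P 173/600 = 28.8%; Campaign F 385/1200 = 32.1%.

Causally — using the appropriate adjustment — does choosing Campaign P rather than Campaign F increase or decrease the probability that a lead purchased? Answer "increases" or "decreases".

Within every customer segment level Campaign P has the higher rate, yet pooled Campaign F does — Simpson's reversal.
Customer segment differs across campaigns for reasons unrelated to any effect of the campaign itself, and it separately predicts the outcome — a classic confounder. We must compare within customer segment levels.
Within each level — premium: 55.3% vs 36.5%; budget: 24.5% vs 5.3% — Campaign P is higher every time.

increases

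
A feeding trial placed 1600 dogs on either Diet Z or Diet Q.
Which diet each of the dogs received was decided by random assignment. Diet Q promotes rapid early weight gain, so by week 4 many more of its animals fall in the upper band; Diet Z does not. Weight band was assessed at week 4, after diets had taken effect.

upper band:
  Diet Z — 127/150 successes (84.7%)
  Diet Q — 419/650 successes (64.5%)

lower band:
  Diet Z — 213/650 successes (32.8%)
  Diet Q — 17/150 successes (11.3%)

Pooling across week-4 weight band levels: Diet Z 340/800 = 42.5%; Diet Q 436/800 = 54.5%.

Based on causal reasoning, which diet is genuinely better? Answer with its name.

Because the diet influences week-4 weight band, week-4 weight band is a post-treatment mediator, not a confounder. Stratifying on it would bias the estimate; the causal effect is the crude pooled difference.
Pooled: Diet Z 42.5% vs Diet Q 54.5%; Diet Q is higher overall.

Diet Q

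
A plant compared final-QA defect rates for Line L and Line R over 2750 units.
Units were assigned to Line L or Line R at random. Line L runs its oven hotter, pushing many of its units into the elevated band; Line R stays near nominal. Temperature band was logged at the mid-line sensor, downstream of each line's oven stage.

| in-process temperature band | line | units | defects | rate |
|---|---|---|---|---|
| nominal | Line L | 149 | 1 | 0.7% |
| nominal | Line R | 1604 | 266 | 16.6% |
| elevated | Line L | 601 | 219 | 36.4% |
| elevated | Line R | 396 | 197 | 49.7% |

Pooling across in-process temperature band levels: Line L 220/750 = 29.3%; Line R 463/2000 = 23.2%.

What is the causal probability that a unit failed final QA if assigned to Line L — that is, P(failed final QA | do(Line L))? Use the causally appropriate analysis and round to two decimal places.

0.29

Line L is lower inside every in-process temperature band stratum but Line R is lower in aggregate. Whether to stratify depends on how in-process temperature band relates to the line.
In-process temperature band here is a post-treatment variable shaped by the line; conditioning on it would introduce bias rather than remove it. The overall comparison is the causal one.
So P(outcome | do(Line L)) is just the pooled rate for Line L: 220/750 = 0.293.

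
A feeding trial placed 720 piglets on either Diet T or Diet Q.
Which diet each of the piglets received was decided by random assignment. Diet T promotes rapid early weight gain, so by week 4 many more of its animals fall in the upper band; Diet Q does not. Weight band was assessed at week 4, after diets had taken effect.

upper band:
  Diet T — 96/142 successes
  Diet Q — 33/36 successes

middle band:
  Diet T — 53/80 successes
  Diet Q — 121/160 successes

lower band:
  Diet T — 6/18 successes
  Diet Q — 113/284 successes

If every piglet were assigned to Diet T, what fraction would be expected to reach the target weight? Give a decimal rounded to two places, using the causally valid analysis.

0.65

The week-4 weight band-specific comparison favours Diet Q throughout, but the pooled figures favour Diet T. The question is whether to condition on week-4 weight band.
Week-4 weight band is downstream of the diet. One should not condition on a consequence of treatment, so the overall rates are the right comparison.
So P(outcome | do(Diet T)) is just the pooled rate for Diet T: 155/240 = 0.646.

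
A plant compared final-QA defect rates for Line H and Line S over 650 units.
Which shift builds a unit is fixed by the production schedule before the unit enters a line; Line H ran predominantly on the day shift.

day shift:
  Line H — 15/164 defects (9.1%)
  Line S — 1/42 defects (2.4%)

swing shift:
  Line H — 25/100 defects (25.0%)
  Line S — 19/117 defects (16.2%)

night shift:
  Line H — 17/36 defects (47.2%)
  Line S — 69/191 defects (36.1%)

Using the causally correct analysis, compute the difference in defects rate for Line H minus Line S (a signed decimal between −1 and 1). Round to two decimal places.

Shift differs across lines for reasons unrelated to any effect of the line itself, and it separately predicts the outcome — a classic confounder. We must compare within shift levels.
Adjusting over the population distribution of shift: 0.317·(0.091−0.024) + 0.334·(0.250−0.162) + 0.349·(0.472−0.361) = +0.089.

+0.09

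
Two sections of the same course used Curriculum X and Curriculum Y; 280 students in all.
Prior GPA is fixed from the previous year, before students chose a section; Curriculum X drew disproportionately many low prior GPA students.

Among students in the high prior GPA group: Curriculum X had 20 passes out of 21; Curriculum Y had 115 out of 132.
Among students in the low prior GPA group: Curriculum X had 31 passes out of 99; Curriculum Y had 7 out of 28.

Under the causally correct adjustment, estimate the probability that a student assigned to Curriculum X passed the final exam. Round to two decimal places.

0.66

Within every prior GPA band level Curriculum X has the higher rate, yet pooled Curriculum Y does — Simpson's reversal.
Here prior GPA band is a common cause — it drives both which teaching method a case falls under and the outcome. The crude comparison mixes populations; the stratum-specific rates are the causally relevant ones.
Standardising Curriculum X to the population prior GPA band mix: 0.546·20/21 + 0.454·31/99 = 0.662.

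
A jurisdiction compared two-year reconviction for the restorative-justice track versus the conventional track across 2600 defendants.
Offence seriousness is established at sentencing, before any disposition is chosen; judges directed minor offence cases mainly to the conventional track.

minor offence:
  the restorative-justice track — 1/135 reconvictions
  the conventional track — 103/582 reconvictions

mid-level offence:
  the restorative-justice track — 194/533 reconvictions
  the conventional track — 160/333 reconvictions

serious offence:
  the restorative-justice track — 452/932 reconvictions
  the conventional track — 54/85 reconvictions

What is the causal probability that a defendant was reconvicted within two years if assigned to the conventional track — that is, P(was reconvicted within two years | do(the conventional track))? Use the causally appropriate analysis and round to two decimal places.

0.46

the restorative-justice track is lower inside every offence seriousness stratum but the conventional track is lower in aggregate. Whether to stratify depends on how offence seriousness relates to the disposition.
Nothing the disposition does changes offence seriousness; the imbalance is an allocation artefact. With offence seriousness also predicting the outcome, the pooled figure is confounded, and the within-stratum comparison is the causal one.
Standardising the conventional track to the population offence seriousness mix: 0.276·103/582 + 0.333·160/333 + 0.391·54/85 = 0.457.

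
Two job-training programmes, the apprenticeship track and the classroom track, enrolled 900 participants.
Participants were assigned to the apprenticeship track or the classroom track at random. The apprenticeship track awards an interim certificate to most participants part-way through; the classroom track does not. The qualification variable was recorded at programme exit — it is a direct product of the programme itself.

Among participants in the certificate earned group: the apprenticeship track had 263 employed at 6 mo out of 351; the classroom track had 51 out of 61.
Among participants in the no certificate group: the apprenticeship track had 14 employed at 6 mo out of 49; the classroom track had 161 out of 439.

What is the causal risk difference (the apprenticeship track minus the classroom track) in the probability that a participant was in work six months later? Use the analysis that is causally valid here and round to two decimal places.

+0.27

Qualification attained during the programme here is a post-treatment variable shaped by the programme; conditioning on it would introduce bias rather than remove it. The overall comparison is the causal one.
The causal difference is the pooled difference: 0.693 − 0.424 = +0.269.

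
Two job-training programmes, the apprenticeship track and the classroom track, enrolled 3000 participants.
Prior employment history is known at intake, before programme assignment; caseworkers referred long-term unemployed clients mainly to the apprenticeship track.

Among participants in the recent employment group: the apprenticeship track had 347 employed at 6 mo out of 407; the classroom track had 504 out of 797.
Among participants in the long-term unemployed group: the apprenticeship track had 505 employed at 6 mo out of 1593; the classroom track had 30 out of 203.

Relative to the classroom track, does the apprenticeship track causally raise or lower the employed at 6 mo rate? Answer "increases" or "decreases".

The stratified and pooled comparisons disagree (the apprenticeship track wins within each prior employment history; the classroom track wins overall), so the answer turns on the causal role of prior employment history.
Nothing the programme does changes prior employment history; the imbalance is an allocation artefact. With prior employment history also predicting the outcome, the pooled figure is confounded, and the within-stratum comparison is the causal one.
Within each level — recent employment: 85.3% vs 63.2%; long-term unemployed: 31.7% vs 14.8% — the apprenticeship track is higher every time.

increases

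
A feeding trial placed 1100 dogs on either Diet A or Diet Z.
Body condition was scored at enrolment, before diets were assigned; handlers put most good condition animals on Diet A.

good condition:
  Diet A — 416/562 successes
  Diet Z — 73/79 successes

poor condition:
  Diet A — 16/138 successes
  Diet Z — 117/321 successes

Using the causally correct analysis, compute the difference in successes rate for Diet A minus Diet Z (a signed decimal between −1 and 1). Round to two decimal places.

-0.21

Within every starting body condition level Diet Z has the higher rate, yet pooled Diet A does — Simpson's reversal.
Starting body condition satisfies the back-door criterion: it is not a descendant of the diet, and it blocks the spurious path from diet to outcome. Adjusting for it (i.e., using the within-starting body condition rates) gives the causal effect.
Adjusting over the population distribution of starting body condition: 0.583·(0.740−0.924) + 0.417·(0.116−0.364) = -0.211.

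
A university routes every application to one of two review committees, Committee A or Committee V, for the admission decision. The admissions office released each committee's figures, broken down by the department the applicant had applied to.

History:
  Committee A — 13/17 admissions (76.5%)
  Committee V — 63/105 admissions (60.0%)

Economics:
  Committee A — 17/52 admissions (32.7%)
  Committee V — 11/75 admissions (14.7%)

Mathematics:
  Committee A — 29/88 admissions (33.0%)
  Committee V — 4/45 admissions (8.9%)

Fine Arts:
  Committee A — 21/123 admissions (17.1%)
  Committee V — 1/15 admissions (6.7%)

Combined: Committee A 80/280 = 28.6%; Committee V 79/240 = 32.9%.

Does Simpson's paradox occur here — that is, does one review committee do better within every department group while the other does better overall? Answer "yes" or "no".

Within each department level (History 76.5% vs 60.0%; Economics 32.7% vs 14.7%; Mathematics 33.0% vs 8.9%; Fine Arts 17.1% vs 6.7%), Committee A has the higher rate every time. Pooled: 28.6% vs 32.9% — Committee V has the higher rate overall. The two comparisons disagree.

yes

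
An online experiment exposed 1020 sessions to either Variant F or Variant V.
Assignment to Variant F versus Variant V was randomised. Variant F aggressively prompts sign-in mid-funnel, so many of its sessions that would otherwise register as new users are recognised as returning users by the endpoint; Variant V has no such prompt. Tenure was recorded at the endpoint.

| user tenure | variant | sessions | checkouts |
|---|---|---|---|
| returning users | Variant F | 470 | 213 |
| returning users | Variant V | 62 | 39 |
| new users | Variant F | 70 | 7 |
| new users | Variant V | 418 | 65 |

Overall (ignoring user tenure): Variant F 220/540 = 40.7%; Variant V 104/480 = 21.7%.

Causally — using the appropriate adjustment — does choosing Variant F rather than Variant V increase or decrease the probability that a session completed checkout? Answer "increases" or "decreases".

increases

Within every user tenure level Variant V has the higher rate, yet pooled Variant F does — Simpson's reversal.
User tenure is downstream of the variant. One should not condition on a consequence of treatment, so the overall rates are the right comparison.
Pooled: Variant F 40.7% vs Variant V 21.7%; Variant F is higher overall.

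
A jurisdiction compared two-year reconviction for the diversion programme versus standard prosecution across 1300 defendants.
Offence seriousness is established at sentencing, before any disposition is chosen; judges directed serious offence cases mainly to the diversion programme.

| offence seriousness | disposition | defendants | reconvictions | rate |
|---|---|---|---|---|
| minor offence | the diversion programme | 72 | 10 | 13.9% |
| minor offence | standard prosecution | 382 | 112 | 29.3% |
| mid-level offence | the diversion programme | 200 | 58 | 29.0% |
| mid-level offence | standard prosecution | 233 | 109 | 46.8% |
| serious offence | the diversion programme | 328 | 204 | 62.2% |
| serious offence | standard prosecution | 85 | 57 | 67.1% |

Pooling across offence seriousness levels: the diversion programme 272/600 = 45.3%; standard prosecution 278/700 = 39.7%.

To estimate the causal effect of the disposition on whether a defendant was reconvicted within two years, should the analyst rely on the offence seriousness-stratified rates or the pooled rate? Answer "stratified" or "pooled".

stratified

The offence seriousness-specific comparison favours the diversion programme throughout, but the pooled figures favour standard prosecution. The question is whether to condition on offence seriousness.
Offence seriousness differs across dispositions for reasons unrelated to any effect of the disposition itself, and it separately predicts the outcome — a classic confounder. We must compare within offence seriousness levels.
Within each level — minor offence: 13.9% vs 29.3%; mid-level offence: 29.0% vs 46.8%; serious offence: 62.2% vs 67.1% — the diversion programme is lower every time.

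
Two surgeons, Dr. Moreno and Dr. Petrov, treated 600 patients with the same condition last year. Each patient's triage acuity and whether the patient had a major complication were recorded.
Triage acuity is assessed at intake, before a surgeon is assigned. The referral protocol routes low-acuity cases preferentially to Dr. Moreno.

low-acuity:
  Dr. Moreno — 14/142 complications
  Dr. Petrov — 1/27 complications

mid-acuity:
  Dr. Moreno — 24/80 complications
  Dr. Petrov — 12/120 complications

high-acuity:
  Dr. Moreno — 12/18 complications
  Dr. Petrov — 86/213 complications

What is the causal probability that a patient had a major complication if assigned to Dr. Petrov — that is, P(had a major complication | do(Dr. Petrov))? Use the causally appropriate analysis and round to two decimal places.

0.20

Here triage acuity is a common cause — it drives both which surgeon a case falls under and the outcome. The crude comparison mixes populations; the stratum-specific rates are the causally relevant ones.
Standardising Dr. Petrov to the population triage acuity mix: 0.282·1/27 + 0.333·12/120 + 0.385·86/213 = 0.199.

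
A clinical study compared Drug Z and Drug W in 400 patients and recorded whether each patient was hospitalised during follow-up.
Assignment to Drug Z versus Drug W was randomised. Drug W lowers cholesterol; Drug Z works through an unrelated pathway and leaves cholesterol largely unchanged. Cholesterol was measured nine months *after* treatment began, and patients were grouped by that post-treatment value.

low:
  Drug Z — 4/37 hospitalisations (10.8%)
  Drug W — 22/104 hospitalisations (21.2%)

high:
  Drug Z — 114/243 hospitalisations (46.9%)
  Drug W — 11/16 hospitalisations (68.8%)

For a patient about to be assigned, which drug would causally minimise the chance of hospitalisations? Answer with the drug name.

Drug W

The cholesterol-specific comparison favours Drug Z throughout, but the pooled figures favour Drug W. The question is whether to condition on cholesterol.
Because the drug influences cholesterol, cholesterol is a post-treatment mediator, not a confounder. Stratifying on it would bias the estimate; the causal effect is the crude pooled difference.
Pooled: Drug Z 42.1% vs Drug W 27.5%; Drug W is lower overall.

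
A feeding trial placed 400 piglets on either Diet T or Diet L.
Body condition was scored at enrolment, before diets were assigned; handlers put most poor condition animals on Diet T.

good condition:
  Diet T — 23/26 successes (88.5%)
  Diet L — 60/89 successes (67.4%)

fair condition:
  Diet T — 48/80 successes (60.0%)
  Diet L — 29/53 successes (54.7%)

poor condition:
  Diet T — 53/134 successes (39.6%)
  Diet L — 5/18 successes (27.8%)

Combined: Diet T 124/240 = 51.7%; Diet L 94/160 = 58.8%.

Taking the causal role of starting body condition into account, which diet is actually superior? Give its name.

Starting body condition differs across diets for reasons unrelated to any effect of the diet itself, and it separately predicts the outcome — a classic confounder. We must compare within starting body condition levels.
Within each level — good condition: 88.5% vs 67.4%; fair condition: 60.0% vs 54.7%; poor condition: 39.6% vs 27.8% — Diet T is higher every time.

Diet T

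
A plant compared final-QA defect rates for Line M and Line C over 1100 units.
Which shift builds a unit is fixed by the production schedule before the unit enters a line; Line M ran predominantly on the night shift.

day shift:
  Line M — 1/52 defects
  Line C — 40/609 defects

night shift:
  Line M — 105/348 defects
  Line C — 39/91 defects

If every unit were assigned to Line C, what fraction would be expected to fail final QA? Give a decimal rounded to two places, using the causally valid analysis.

Line M is lower inside every shift stratum but Line C is lower in aggregate. Whether to stratify depends on how shift relates to the line.
Nothing the line does changes shift; the imbalance is an allocation artefact. With shift also predicting the outcome, the pooled figure is confounded, and the within-stratum comparison is the causal one.
Standardising Line C to the population shift mix: 0.601·40/609 + 0.399·39/91 = 0.211.

0.21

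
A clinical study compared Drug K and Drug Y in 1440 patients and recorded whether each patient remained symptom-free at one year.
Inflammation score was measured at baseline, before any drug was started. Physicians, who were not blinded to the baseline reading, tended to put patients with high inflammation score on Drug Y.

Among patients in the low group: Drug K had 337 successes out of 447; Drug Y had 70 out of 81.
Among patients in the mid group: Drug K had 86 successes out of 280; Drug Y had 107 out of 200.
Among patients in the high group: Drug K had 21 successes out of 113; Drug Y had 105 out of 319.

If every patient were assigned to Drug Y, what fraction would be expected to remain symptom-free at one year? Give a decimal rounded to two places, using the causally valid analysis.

0.59

Inflammation score is set before the drug has any effect — it is not caused by the drug — and it independently drives the outcome. That makes it a confounder, so the causal comparison is within inflammation score levels.
Standardising Drug Y to the population inflammation score mix: 0.367·70/81 + 0.333·107/200 + 0.300·105/319 = 0.594.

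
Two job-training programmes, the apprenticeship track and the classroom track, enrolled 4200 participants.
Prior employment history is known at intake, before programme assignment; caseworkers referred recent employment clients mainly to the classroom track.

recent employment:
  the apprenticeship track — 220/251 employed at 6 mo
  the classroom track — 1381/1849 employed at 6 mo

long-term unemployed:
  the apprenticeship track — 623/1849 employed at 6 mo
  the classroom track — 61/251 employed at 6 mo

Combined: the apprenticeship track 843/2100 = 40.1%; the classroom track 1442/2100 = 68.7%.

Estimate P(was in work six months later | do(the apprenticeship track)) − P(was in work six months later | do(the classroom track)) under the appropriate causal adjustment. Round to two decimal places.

+0.11

The imbalance in prior employment history arose from how participants were allocated, not from anything the programme did; and prior employment history independently affects the outcome. The pooled gap is confounded — condition on prior employment history.
Adjusting over the population distribution of prior employment history: 0.500·(0.876−0.747) + 0.500·(0.337−0.243) = +0.112.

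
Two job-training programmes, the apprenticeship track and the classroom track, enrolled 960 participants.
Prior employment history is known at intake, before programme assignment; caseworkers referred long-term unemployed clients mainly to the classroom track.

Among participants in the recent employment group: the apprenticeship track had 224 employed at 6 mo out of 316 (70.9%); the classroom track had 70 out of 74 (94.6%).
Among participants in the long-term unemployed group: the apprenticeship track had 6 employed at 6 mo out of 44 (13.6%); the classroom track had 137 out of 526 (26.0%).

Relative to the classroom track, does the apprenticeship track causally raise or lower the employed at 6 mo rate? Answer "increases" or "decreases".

The stratified and pooled comparisons disagree (the classroom track wins within each prior employment history; the apprenticeship track wins overall), so the answer turns on the causal role of prior employment history.
Prior employment history differs across programmes for reasons unrelated to any effect of the programme itself, and it separately predicts the outcome — a classic confounder. We must compare within prior employment history levels.
Within each level — recent employment: 70.9% vs 94.6%; long-term unemployed: 13.6% vs 26.0% — the classroom track is higher every time.

decreases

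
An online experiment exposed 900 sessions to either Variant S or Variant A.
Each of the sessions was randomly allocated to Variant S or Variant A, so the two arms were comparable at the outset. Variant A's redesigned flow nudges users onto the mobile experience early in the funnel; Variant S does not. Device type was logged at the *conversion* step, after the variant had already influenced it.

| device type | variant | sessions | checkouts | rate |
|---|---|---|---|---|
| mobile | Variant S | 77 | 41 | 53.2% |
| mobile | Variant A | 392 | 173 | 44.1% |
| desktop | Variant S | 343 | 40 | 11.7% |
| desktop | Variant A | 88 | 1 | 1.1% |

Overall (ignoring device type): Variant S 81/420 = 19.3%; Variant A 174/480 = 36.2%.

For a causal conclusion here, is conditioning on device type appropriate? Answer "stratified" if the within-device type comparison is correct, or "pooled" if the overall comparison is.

Device type lies on the pathway variant → device type → outcome, so adjusting for it blocks the indirect effect. For the total causal effect of variant, use the unadjusted pooled rates.
Pooled: Variant S 19.3% vs Variant A 36.2%; Variant A is higher overall.

pooled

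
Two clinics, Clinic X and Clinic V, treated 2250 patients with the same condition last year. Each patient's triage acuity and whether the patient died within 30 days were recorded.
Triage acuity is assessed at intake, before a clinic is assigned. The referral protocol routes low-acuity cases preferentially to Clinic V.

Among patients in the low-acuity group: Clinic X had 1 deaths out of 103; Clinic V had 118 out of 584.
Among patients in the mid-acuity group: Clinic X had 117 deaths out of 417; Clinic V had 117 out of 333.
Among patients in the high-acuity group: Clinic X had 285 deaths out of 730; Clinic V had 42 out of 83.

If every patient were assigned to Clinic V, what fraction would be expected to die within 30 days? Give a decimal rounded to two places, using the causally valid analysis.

Triage acuity satisfies the back-door criterion: it is not a descendant of the clinic, and it blocks the spurious path from clinic to outcome. Adjusting for it (i.e., using the within-triage acuity rates) gives the causal effect.
Standardising Clinic V to the population triage acuity mix: 0.305·118/584 + 0.333·117/333 + 0.361·42/83 = 0.362.

0.36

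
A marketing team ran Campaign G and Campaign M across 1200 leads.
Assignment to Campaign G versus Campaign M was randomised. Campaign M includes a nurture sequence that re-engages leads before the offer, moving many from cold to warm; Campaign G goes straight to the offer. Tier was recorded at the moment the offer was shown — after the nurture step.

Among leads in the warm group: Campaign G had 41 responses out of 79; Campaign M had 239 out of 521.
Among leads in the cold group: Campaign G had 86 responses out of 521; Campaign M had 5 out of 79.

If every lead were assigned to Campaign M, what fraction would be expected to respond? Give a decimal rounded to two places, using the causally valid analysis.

The stratified and pooled comparisons disagree (Campaign G wins within each engagement tier; Campaign M wins overall), so the answer turns on the causal role of engagement tier.
The distribution of engagement tier is itself part of what the campaign does — it is an intermediate outcome. Holding it fixed would remove that part of the effect; the total effect is the pooled difference.
So P(outcome | do(Campaign M)) is just the pooled rate for Campaign M: 244/600 = 0.407.

0.41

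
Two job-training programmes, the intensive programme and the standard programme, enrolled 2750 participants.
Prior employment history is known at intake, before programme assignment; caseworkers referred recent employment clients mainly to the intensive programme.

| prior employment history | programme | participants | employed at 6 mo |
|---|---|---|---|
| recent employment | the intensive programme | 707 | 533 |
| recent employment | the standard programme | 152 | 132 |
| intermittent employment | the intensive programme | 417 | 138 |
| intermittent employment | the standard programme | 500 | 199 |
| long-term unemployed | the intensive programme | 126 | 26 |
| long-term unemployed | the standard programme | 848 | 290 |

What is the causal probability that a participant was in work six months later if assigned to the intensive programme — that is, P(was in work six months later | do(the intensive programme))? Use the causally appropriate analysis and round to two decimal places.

Within every prior employment history level the standard programme has the higher rate, yet pooled the intensive programme does — Simpson's reversal.
Prior employment history is set before the programme has any effect — it is not caused by the programme — and it independently drives the outcome. That makes it a confounder, so the causal comparison is within prior employment history levels.
Standardising the intensive programme to the population prior employment history mix: 0.312·533/707 + 0.333·138/417 + 0.354·26/126 = 0.419.

0.42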